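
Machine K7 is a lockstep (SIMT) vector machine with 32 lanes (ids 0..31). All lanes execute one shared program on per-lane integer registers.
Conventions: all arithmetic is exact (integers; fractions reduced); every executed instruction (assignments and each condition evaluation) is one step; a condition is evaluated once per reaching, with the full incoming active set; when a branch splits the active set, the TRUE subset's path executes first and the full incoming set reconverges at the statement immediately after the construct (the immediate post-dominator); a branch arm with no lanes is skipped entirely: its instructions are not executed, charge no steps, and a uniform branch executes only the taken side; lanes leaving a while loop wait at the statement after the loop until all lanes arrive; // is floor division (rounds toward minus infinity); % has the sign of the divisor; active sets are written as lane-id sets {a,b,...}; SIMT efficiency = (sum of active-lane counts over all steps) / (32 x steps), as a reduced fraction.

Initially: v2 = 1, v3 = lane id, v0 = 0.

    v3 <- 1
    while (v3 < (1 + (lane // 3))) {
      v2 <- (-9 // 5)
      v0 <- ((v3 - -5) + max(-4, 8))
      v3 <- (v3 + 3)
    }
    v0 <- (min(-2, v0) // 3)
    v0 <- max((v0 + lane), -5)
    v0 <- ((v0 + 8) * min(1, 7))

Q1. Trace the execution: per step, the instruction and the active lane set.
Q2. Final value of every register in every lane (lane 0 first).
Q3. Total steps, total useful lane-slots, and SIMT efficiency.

step 0: v3 <- 1                      {0,1,2,3,4,5,6,7,8,9,10,11,12,13,14,15,16,17,18,19,20,21,22,23,24,25,26,27,28,29,30,31}
step 1: eval (v3 < (1 + (lane // 3))) {0,1,2,3,4,5,6,7,8,9,10,11,12,13,14,15,16,17,18,19,20,21,22,23,24,25,26,27,28,29,30,31}
step 2: v2 <- (-9 // 5)              {3,4,5,6,7,8,9,10,11,12,13,14,15,16,17,18,19,20,21,22,23,24,25,26,27,28,29,30,31}
step 3: v0 <- ((v3 - -5) + max(-4, 8)) {3,4,5,6,7,8,9,10,11,12,13,14,15,16,17,18,19,20,21,22,23,24,25,26,27,28,29,30,31}
step 4: v3 <- (v3 + 3)               {3,4,5,6,7,8,9,10,11,12,13,14,15,16,17,18,19,20,21,22,23,24,25,26,27,28,29,30,31}
step 5: eval (v3 < (1 + (lane // 3))) {3,4,5,6,7,8,9,10,11,12,13,14,15,16,17,18,19,20,21,22,23,24,25,26,27,28,29,30,31}
step 6: v2 <- (-9 // 5)              {12,13,14,15,16,17,18,19,20,21,22,23,24,25,26,27,28,29,30,31}
step 7: v0 <- ((v3 - -5) + max(-4, 8)) {12,13,14,15,16,17,18,19,20,21,22,23,24,25,26,27,28,29,30,31}
step 8: v3 <- (v3 + 3)               {12,13,14,15,16,17,18,19,20,21,22,23,24,25,26,27,28,29,30,31}
step 9: eval (v3 < (1 + (lane // 3))) {12,13,14,15,16,17,18,19,20,21,22,23,24,25,26,27,28,29,30,31}
step 10: v2 <- (-9 // 5)              {21,22,23,24,25,26,27,28,29,30,31}
step 11: v0 <- ((v3 - -5) + max(-4, 8)) {21,22,23,24,25,26,27,28,29,30,31}
step 12: v3 <- (v3 + 3)               {21,22,23,24,25,26,27,28,29,30,31}
step 13: eval (v3 < (1 + (lane // 3))) {21,22,23,24,25,26,27,28,29,30,31}
step 14: v2 <- (-9 // 5)              {30,31}
step 15: v0 <- ((v3 - -5) + max(-4, 8)) {30,31}
step 16: v3 <- (v3 + 3)               {30,31}
step 17: eval (v3 < (1 + (lane // 3))) {30,31}
step 18: v0 <- (min(-2, v0) // 3)     {0,1,2,3,4,5,6,7,8,9,10,11,12,13,14,15,16,17,18,19,20,21,22,23,24,25,26,27,28,29,30,31}
step 19: v0 <- max((v0 + lane), -5)   {0,1,2,3,4,5,6,7,8,9,10,11,12,13,14,15,16,17,18,19,20,21,22,23,24,25,26,27,28,29,30,31}
step 20: v0 <- ((v0 + 8) * min(1, 7)) {0,1,2,3,4,5,6,7,8,9,10,11,12,13,14,15,16,17,18,19,20,21,22,23,24,25,26,27,28,29,30,31}

Answer: 21 steps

v2: 1,1,1,-2,-2,-2,-2,-2,-2,-2,-2,-2,-2,-2,-2,-2,-2,-2,-2,-2,-2,-2,-2,-2,-2,-2,-2,-2,-2,-2,-2,-2
v3: 1,1,1,4,4,4,4,4,4,4,4,4,7,7,7,7,7,7,7,7,7,10,10,10,10,10,10,10,10,10,13,13
v0: 7,8,9,10,11,12,13,14,15,16,17,18,19,20,21,22,23,24,25,26,27,28,29,30,31,32,33,34,35,36,37,38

steps = 21; useful = 408; efficiency = 408/672 = 17/28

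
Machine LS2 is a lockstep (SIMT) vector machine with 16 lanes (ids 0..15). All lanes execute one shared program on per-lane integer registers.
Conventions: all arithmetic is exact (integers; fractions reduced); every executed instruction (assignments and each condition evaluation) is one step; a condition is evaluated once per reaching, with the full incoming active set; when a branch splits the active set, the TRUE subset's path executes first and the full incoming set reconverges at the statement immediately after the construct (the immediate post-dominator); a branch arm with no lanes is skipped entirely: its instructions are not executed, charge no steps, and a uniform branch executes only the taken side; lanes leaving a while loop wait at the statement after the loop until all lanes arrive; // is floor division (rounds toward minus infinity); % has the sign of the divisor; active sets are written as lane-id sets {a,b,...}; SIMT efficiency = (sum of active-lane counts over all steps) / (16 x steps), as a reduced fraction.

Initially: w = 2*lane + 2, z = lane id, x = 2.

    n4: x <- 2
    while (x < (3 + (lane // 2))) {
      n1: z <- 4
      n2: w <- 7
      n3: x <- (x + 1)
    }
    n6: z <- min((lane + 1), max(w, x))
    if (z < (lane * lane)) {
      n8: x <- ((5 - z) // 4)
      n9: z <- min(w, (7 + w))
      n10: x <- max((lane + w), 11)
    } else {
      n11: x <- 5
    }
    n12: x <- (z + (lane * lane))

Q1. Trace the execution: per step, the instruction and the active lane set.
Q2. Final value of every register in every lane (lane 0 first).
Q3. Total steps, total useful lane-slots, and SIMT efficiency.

step 0: x <- 2                       {0,1,2,3,4,5,6,7,8,9,10,11,12,13,14,15}
step 1: eval (x < (3 + (lane // 2))) {0,1,2,3,4,5,6,7,8,9,10,11,12,13,14,15}
step 2: z <- 4                       {0,1,2,3,4,5,6,7,8,9,10,11,12,13,14,15}
step 3: w <- 7                       {0,1,2,3,4,5,6,7,8,9,10,11,12,13,14,15}
step 4: x <- (x + 1)                 {0,1,2,3,4,5,6,7,8,9,10,11,12,13,14,15}
step 5: eval (x < (3 + (lane // 2))) {0,1,2,3,4,5,6,7,8,9,10,11,12,13,14,15}
step 6: z <- 4                       {2,3,4,5,6,7,8,9,10,11,12,13,14,15}
step 7: w <- 7                       {2,3,4,5,6,7,8,9,10,11,12,13,14,15}
step 8: x <- (x + 1)                 {2,3,4,5,6,7,8,9,10,11,12,13,14,15}
step 9: eval (x < (3 + (lane // 2))) {2,3,4,5,6,7,8,9,10,11,12,13,14,15}
step 10: z <- 4                       {4,5,6,7,8,9,10,11,12,13,14,15}
step 11: w <- 7                       {4,5,6,7,8,9,10,11,12,13,14,15}
step 12: x <- (x + 1)                 {4,5,6,7,8,9,10,11,12,13,14,15}
step 13: eval (x < (3 + (lane // 2))) {4,5,6,7,8,9,10,11,12,13,14,15}
step 14: z <- 4                       {6,7,8,9,10,11,12,13,14,15}
step 15: w <- 7                       {6,7,8,9,10,11,12,13,14,15}
step 16: x <- (x + 1)                 {6,7,8,9,10,11,12,13,14,15}
step 17: eval (x < (3 + (lane // 2))) {6,7,8,9,10,11,12,13,14,15}
step 18: z <- 4                       {8,9,10,11,12,13,14,15}
step 19: w <- 7                       {8,9,10,11,12,13,14,15}
step 20: x <- (x + 1)                 {8,9,10,11,12,13,14,15}
step 21: eval (x < (3 + (lane // 2))) {8,9,10,11,12,13,14,15}
step 22: z <- 4                       {10,11,12,13,14,15}
step 23: w <- 7                       {10,11,12,13,14,15}
step 24: x <- (x + 1)                 {10,11,12,13,14,15}
step 25: eval (x < (3 + (lane // 2))) {10,11,12,13,14,15}
step 26: z <- 4                       {12,13,14,15}
step 27: w <- 7                       {12,13,14,15}
step 28: x <- (x + 1)                 {12,13,14,15}
step 29: eval (x < (3 + (lane // 2))) {12,13,14,15}
step 30: z <- 4                       {14,15}
step 31: w <- 7                       {14,15}
step 32: x <- (x + 1)                 {14,15}
step 33: eval (x < (3 + (lane // 2))) {14,15}
step 34: z <- min((lane + 1), max(w, x)) {0,1,2,3,4,5,6,7,8,9,10,11,12,13,14,15}
step 35: eval (z < (lane * lane))     {0,1,2,3,4,5,6,7,8,9,10,11,12,13,14,15}
step 36: x <- ((5 - z) // 4)          {2,3,4,5,6,7,8,9,10,11,12,13,14,15}
step 37: z <- min(w, (7 + w))         {2,3,4,5,6,7,8,9,10,11,12,13,14,15}
step 38: x <- max((lane + w), 11)     {2,3,4,5,6,7,8,9,10,11,12,13,14,15}
step 39: x <- 5                       {0,1}
step 40: x <- (z + (lane * lane))     {0,1,2,3,4,5,6,7,8,9,10,11,12,13,14,15}

Answer: 41 steps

w: 7,7,7,7,7,7,7,7,7,7,7,7,7,7,7,7
z: 1,2,7,7,7,7,7,7,7,7,7,7,7,7,7,7
x: 1,3,11,16,23,32,43,56,71,88,107,128,151,176,203,232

steps = 41; useful = 412; efficiency = 412/656 = 103/164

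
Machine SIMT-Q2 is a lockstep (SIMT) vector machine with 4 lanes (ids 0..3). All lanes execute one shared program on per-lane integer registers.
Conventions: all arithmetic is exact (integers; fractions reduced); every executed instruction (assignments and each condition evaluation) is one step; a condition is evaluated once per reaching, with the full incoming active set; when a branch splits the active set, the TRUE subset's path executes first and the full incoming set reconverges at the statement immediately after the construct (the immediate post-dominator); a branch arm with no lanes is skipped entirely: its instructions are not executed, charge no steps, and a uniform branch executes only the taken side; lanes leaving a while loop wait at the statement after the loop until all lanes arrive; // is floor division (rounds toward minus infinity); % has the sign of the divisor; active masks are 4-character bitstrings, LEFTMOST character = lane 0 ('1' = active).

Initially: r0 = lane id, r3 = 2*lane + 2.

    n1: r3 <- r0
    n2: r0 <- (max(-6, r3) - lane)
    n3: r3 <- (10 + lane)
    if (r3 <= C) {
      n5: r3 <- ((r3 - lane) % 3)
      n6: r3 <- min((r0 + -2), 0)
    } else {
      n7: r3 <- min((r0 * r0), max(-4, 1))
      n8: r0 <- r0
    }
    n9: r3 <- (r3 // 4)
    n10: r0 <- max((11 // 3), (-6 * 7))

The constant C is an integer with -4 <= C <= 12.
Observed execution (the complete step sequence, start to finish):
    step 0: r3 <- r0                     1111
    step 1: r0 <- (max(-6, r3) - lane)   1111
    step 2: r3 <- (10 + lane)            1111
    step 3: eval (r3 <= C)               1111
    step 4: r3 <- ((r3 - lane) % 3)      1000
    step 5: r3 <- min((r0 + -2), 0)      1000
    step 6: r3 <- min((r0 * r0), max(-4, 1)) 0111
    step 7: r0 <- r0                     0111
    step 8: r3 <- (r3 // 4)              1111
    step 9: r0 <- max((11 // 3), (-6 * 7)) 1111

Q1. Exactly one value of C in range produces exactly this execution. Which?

Answer: C = 10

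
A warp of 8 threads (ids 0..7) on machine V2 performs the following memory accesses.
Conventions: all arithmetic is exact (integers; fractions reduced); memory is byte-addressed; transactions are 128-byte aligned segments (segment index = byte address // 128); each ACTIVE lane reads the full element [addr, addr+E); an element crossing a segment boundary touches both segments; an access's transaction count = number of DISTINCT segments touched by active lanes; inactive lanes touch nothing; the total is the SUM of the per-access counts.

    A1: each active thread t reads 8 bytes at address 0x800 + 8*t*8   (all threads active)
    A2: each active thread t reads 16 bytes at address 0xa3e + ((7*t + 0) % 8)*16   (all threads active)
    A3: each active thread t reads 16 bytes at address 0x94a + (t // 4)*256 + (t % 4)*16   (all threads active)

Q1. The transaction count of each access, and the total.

A1: 4 transactions
A2: 2 transactions
A3: 4 transactions

Answer: 4,2,4; total 10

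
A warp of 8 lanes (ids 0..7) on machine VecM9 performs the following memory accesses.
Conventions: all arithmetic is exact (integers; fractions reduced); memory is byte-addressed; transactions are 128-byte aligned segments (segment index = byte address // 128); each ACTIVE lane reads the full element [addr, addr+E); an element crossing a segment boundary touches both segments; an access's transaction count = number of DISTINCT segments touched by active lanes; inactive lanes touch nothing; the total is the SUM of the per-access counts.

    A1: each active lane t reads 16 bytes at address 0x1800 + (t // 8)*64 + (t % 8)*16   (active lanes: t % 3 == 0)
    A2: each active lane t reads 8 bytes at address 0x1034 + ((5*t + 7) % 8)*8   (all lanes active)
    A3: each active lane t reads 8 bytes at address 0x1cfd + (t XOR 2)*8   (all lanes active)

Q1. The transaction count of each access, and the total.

A1: 1 transaction
A2: 1 transaction
A3: 2 transactions

Answer: 1,1,2; total 4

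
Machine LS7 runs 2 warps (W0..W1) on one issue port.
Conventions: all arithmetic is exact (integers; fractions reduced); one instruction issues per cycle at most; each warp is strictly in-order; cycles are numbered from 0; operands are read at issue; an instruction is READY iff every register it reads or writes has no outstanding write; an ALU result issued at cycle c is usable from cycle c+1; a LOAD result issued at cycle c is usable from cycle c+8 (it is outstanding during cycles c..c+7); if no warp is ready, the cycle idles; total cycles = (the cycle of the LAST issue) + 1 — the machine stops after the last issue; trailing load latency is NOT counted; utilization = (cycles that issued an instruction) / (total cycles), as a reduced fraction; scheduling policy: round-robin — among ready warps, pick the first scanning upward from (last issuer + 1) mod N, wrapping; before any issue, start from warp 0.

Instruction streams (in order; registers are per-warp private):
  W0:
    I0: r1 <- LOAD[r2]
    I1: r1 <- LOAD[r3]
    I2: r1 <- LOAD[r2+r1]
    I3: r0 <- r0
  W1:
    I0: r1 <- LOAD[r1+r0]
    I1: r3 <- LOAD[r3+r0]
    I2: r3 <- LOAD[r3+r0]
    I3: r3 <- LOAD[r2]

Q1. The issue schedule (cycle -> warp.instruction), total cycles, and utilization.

cycle 0: W0.I0
cycle 1: W1.I0
cycle 2: W1.I1
cycle 3: idle
cycle 4: idle
cycle 5: idle
cycle 6: idle
cycle 7: idle
cycle 8: W0.I1
cycle 9: idle
cycle 10: W1.I2
cycle 11: idle
cycle 12: idle
cycle 13: idle
cycle 14: idle
cycle 15: idle
cycle 16: W0.I2
cycle 17: W0.I3
cycle 18: W1.I3

Answer: 19 cycles, utilization 8/19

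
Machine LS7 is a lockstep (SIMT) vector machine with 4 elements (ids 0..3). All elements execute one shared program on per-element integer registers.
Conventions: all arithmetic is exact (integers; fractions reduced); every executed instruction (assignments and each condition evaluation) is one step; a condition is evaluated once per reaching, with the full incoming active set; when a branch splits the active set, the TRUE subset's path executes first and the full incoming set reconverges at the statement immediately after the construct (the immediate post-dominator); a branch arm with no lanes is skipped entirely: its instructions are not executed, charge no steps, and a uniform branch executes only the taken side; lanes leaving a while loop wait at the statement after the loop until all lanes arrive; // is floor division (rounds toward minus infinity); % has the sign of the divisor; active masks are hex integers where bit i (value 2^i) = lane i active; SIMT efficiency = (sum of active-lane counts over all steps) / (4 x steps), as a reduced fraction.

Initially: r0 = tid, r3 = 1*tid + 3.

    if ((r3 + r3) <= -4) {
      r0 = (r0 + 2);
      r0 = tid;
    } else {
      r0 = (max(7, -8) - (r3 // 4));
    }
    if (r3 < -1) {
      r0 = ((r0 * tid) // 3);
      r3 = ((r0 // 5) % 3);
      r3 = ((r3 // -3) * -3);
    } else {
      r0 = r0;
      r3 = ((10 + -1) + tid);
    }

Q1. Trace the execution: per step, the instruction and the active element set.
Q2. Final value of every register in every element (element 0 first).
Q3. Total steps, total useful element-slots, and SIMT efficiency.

step 0: eval ((r3 + r3) <= -4)       0xf
step 1: r0 <- (max(7, -8) - (r3 // 4)) 0xf
step 2: eval (r3 < -1)               0xf
step 3: r0 <- r0                     0xf
step 4: r3 <- ((10 + -1) + tid)      0xf

Answer: 5 steps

r0: 7,6,6,6
r3: 9,10,11,12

steps = 5; useful = 20; efficiency = 20/20 = 1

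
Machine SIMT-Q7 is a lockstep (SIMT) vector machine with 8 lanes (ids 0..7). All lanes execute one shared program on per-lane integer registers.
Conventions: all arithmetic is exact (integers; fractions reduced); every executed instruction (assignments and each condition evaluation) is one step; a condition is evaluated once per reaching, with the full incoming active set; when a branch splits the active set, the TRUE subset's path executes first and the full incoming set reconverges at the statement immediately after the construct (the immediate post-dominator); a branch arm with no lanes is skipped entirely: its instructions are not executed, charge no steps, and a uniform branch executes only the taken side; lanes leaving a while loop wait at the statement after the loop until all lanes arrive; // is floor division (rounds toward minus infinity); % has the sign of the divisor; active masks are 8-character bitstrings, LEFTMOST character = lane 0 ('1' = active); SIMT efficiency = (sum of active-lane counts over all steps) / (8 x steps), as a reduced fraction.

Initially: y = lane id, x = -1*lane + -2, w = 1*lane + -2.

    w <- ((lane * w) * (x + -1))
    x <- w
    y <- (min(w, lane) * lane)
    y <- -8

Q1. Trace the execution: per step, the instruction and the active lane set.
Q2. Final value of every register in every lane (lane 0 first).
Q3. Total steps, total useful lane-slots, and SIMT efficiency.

step 0: w <- ((lane * w) * (x + -1)) 11111111
step 1: x <- w                       11111111
step 2: y <- (min(w, lane) * lane)   11111111
step 3: y <- -8                      11111111

Answer: 4 steps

y: -8,-8,-8,-8,-8,-8,-8,-8
x: 0,4,0,-18,-56,-120,-216,-350
w: 0,4,0,-18,-56,-120,-216,-350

steps = 4; useful = 32; efficiency = 32/32 = 1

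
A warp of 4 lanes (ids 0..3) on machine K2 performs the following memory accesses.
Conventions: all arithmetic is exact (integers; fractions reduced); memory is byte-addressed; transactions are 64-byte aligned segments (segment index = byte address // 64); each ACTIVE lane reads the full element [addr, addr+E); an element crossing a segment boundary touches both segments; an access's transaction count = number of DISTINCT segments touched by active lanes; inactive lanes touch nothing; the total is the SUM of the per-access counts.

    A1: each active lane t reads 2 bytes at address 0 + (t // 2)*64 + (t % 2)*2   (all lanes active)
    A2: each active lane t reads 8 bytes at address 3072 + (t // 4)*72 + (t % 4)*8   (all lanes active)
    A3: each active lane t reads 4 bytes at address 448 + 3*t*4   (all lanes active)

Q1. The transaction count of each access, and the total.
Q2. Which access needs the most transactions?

A1: 2 transactions
A2: 1 transaction
A3: 1 transaction

Answer: 2,1,1; total 4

Answer: A1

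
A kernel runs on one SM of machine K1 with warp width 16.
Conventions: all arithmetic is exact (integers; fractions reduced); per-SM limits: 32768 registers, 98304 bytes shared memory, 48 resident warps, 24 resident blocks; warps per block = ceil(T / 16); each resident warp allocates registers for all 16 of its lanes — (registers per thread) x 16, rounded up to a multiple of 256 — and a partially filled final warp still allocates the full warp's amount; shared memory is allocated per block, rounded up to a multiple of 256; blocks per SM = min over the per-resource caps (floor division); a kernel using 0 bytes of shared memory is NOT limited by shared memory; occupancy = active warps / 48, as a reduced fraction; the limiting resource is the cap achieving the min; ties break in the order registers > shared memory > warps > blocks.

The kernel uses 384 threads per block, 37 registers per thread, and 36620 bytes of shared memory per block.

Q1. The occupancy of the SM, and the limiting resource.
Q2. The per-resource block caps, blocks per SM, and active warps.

Answer: occupancy 1/2, limited by registers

registers: 1 block
shared memory: 2 blocks
warps: 2 blocks
blocks: 24 blocks

Answer: 1 block, 24 active warps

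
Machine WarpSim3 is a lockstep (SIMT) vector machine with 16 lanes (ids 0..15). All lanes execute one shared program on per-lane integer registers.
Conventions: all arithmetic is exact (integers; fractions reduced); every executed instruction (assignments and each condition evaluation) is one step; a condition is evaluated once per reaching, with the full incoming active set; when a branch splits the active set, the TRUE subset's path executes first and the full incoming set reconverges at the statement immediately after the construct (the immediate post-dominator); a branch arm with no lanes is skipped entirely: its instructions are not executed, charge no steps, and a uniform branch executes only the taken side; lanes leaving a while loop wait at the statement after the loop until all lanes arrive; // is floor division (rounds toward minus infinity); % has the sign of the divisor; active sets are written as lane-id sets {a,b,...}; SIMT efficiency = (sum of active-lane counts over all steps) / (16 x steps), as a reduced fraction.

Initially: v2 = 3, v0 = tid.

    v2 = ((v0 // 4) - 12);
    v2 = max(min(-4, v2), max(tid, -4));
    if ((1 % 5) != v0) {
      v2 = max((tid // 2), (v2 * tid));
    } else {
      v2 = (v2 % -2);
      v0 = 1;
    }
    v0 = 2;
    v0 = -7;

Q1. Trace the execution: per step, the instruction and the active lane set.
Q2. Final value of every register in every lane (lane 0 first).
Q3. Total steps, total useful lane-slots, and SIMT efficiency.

step 0: v2 <- ((v0 // 4) - 12)       {0,1,2,3,4,5,6,7,8,9,10,11,12,13,14,15}
step 1: v2 <- max(min(-4, v2), max(tid, -4)) {0,1,2,3,4,5,6,7,8,9,10,11,12,13,14,15}
step 2: eval ((1 % 5) != v0)         {0,1,2,3,4,5,6,7,8,9,10,11,12,13,14,15}
step 3: v2 <- max((tid // 2), (v2 * tid)) {0,2,3,4,5,6,7,8,9,10,11,12,13,14,15}
step 4: v2 <- (v2 % -2)              {1}
step 5: v0 <- 1                      {1}
step 6: v0 <- 2                      {0,1,2,3,4,5,6,7,8,9,10,11,12,13,14,15}
step 7: v0 <- -7                     {0,1,2,3,4,5,6,7,8,9,10,11,12,13,14,15}

Answer: 8 steps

v2: 0,-1,4,9,16,25,36,49,64,81,100,121,144,169,196,225
v0: -7,-7,-7,-7,-7,-7,-7,-7,-7,-7,-7,-7,-7,-7,-7,-7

steps = 8; useful = 97; efficiency = 97/128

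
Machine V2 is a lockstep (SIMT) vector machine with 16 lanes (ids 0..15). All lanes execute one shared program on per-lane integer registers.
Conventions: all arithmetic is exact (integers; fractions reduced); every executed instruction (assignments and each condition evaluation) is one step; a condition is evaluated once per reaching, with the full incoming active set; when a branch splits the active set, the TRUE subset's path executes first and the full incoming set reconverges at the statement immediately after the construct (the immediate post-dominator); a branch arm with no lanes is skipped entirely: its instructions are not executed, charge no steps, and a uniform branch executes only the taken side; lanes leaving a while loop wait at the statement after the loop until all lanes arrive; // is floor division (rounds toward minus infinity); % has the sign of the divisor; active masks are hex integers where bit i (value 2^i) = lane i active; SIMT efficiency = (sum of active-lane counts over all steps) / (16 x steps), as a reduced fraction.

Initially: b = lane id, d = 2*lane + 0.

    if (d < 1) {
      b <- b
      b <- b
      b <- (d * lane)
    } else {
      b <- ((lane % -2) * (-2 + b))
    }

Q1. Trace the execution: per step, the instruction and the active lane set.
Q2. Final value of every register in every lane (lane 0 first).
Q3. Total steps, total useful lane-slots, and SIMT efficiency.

step 0: eval (d < 1)                 0xffff
step 1: b <- b                       0x0001
step 2: b <- b                       0x0001
step 3: b <- (d * lane)              0x0001
step 4: b <- ((lane % -2) * (-2 + b)) 0xfffe

Answer: 5 steps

b: 0,1,0,-1,0,-3,0,-5,0,-7,0,-9,0,-11,0,-13
d: 0,2,4,6,8,10,12,14,16,18,20,22,24,26,28,30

steps = 5; useful = 34; efficiency = 34/80 = 17/40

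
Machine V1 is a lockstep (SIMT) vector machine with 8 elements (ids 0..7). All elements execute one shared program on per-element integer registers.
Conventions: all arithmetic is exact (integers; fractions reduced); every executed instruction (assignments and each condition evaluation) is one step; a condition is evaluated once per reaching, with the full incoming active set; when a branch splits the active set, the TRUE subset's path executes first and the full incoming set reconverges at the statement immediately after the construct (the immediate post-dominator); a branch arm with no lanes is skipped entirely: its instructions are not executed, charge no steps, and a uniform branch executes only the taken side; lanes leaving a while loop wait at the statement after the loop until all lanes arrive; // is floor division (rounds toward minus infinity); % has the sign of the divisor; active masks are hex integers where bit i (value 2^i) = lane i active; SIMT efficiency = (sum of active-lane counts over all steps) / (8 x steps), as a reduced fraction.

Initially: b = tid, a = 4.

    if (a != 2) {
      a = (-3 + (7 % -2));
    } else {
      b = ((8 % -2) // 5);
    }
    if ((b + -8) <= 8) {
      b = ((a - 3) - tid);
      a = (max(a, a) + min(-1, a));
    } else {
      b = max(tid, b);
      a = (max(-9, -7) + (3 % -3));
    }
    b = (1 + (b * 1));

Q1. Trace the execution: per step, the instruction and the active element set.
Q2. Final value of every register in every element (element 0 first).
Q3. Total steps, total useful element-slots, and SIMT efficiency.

step 0: eval (a != 2)                0xff
step 1: a <- (-3 + (7 % -2))         0xff
step 2: eval ((b + -8) <= 8)         0xff
step 3: b <- ((a - 3) - tid)         0xff
step 4: a <- (max(a, a) + min(-1, a)) 0xff
step 5: b <- (1 + (b * 1))           0xff

Answer: 6 steps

b: -6,-7,-8,-9,-10,-11,-12,-13
a: -8,-8,-8,-8,-8,-8,-8,-8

steps = 6; useful = 48; efficiency = 48/48 = 1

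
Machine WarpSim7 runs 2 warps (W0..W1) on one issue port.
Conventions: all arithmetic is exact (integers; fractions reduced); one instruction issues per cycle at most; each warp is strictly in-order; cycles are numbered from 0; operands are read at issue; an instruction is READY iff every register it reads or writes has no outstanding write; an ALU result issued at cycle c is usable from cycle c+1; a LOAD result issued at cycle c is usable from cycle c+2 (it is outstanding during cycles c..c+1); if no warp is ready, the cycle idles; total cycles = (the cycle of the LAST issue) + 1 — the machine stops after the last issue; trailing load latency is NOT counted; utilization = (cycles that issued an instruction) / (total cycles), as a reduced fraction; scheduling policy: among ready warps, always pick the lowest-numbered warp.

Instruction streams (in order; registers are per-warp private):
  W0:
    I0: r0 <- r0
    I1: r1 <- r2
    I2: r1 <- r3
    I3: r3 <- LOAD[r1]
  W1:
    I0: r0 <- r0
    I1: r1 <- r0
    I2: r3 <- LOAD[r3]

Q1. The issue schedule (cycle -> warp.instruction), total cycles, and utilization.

cycle 0: W0.I0
cycle 1: W0.I1
cycle 2: W0.I2
cycle 3: W0.I3
cycle 4: W1.I0
cycle 5: W1.I1
cycle 6: W1.I2

Answer: 7 cycles, utilization 1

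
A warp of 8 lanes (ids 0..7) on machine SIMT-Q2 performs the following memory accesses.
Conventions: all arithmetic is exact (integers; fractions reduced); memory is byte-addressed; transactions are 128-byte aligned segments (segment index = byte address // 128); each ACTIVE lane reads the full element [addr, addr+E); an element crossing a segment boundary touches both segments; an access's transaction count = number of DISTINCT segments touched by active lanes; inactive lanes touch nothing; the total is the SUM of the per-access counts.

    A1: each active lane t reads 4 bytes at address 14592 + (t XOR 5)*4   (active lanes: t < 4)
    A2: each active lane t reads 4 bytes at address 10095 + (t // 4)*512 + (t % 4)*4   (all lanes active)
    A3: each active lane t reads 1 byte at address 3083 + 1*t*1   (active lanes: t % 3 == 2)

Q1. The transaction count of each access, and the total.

A1: 1 transaction
A2: 2 transactions
A3: 1 transaction

Answer: 1,2,1; total 4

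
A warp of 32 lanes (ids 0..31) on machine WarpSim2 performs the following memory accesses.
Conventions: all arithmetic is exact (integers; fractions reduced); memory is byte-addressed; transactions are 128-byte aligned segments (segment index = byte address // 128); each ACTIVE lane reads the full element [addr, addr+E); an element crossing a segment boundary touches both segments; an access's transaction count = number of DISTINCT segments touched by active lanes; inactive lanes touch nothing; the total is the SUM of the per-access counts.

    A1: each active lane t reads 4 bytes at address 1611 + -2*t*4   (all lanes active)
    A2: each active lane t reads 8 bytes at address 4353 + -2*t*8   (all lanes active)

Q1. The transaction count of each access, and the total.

A1: 3 transactions
A2: 5 transactions

Answer: 3,5; total 8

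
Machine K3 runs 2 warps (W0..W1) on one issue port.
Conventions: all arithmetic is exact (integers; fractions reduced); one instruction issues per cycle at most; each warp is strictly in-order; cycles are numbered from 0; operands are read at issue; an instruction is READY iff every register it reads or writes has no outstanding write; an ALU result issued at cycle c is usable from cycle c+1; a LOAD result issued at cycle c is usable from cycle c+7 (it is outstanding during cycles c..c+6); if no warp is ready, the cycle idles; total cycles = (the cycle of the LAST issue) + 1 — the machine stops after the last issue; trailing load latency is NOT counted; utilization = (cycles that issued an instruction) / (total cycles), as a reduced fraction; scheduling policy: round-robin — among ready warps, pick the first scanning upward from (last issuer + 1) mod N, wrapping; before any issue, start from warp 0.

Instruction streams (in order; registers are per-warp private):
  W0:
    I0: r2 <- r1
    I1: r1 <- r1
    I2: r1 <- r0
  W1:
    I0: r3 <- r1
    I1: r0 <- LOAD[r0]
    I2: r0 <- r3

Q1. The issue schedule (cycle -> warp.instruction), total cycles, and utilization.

cycle 0: W0.I0
cycle 1: W1.I0
cycle 2: W0.I1
cycle 3: W1.I1
cycle 4: W0.I2
cycle 5: idle
cycle 6: idle
cycle 7: idle
cycle 8: idle
cycle 9: idle
cycle 10: W1.I2

Answer: 11 cycles, utilization 6/11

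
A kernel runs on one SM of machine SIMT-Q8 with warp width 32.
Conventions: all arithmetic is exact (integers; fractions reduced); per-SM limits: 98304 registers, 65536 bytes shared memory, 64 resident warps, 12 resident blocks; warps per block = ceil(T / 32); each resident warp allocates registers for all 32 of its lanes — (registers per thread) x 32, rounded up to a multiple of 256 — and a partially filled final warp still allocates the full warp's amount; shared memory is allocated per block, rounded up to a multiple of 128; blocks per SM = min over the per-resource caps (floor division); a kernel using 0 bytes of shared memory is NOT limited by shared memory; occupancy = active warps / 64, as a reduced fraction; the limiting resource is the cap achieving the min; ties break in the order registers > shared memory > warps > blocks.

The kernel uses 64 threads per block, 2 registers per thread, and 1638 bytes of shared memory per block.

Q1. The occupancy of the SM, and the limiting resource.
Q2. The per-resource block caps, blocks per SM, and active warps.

Answer: occupancy 3/8, limited by blocks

registers: 192 blocks
shared memory: 39 blocks
warps: 32 blocks
blocks: 12 blocks

Answer: 12 blocks, 24 active warps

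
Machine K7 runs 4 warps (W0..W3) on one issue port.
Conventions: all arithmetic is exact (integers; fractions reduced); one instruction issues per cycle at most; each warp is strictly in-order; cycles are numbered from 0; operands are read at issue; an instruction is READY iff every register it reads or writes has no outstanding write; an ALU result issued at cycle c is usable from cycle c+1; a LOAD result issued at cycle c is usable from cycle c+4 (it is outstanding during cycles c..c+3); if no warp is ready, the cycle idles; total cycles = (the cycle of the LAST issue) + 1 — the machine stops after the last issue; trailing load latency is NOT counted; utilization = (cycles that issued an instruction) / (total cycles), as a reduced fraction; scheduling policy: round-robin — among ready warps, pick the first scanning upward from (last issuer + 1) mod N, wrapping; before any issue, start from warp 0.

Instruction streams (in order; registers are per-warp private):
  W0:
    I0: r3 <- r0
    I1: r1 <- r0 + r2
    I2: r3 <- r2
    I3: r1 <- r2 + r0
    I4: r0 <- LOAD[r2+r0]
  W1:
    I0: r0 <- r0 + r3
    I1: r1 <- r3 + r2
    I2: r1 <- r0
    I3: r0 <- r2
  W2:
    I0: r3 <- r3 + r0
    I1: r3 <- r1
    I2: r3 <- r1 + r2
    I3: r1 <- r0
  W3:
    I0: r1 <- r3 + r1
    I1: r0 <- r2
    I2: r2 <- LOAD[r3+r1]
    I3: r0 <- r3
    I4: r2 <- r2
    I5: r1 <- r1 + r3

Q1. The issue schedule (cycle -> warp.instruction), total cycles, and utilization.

cycle 0: W0.I0
cycle 1: W1.I0
cycle 2: W2.I0
cycle 3: W3.I0
cycle 4: W0.I1
cycle 5: W1.I1
cycle 6: W2.I1
cycle 7: W3.I1
cycle 8: W0.I2
cycle 9: W1.I2
cycle 10: W2.I2
cycle 11: W3.I2
cycle 12: W0.I3
cycle 13: W1.I3
cycle 14: W2.I3
cycle 15: W3.I3
cycle 16: W0.I4
cycle 17: W3.I4
cycle 18: W3.I5

Answer: 19 cycles, utilization 1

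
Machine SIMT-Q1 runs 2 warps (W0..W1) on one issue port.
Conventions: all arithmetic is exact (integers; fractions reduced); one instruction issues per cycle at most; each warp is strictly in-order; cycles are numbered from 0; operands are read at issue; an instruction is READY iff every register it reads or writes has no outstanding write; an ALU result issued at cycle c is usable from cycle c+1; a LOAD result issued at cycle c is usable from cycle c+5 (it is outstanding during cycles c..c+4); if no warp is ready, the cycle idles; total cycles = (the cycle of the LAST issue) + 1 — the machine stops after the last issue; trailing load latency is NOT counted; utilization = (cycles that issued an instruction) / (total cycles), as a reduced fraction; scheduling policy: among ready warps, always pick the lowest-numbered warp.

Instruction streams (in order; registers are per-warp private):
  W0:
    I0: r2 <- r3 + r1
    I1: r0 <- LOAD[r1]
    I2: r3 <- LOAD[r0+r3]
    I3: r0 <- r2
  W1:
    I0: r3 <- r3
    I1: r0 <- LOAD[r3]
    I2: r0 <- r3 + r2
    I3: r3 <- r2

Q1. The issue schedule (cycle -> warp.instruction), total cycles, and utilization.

cycle 0: W0.I0
cycle 1: W0.I1
cycle 2: W1.I0
cycle 3: W1.I1
cycle 4: idle
cycle 5: idle
cycle 6: W0.I2
cycle 7: W0.I3
cycle 8: W1.I2
cycle 9: W1.I3

Answer: 10 cycles, utilization 4/5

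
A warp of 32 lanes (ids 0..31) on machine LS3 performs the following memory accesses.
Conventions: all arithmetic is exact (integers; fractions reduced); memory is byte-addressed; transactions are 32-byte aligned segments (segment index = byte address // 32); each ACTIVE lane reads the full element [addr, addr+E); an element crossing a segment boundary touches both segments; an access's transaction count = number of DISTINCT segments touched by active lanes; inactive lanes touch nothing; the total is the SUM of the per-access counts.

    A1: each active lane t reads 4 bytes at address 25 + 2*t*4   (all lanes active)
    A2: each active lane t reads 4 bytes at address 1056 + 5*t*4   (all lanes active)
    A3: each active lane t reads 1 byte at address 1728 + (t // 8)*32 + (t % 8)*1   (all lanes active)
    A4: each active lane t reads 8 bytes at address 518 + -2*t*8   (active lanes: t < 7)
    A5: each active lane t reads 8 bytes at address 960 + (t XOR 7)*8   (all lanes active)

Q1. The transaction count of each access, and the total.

A1: 9 transactions
A2: 20 transactions
A3: 4 transactions
A4: 4 transactions
A5: 8 transactions

Answer: 9,20,4,4,8; total 45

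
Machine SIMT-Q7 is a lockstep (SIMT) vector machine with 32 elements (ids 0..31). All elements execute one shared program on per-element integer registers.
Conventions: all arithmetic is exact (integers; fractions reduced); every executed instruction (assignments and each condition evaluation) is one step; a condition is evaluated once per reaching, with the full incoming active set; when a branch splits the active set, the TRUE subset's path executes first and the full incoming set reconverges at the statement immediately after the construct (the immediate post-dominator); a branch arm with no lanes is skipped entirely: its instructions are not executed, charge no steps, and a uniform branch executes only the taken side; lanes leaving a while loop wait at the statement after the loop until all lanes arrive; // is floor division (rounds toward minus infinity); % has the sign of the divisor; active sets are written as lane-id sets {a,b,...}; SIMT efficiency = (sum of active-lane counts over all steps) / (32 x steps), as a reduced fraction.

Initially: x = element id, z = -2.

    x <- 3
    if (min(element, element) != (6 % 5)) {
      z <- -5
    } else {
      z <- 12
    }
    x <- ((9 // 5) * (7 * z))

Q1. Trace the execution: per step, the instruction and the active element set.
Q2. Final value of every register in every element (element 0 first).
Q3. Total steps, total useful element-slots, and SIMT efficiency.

step 0: x <- 3                       {0,1,2,3,4,5,6,7,8,9,10,11,12,13,14,15,16,17,18,19,20,21,22,23,24,25,26,27,28,29,30,31}
step 1: eval (min(element, element) != (6 % 5)) {0,1,2,3,4,5,6,7,8,9,10,11,12,13,14,15,16,17,18,19,20,21,22,23,24,25,26,27,28,29,30,31}
step 2: z <- -5                      {0,2,3,4,5,6,7,8,9,10,11,12,13,14,15,16,17,18,19,20,21,22,23,24,25,26,27,28,29,30,31}
step 3: z <- 12                      {1}
step 4: x <- ((9 // 5) * (7 * z))    {0,1,2,3,4,5,6,7,8,9,10,11,12,13,14,15,16,17,18,19,20,21,22,23,24,25,26,27,28,29,30,31}

Answer: 5 steps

x: -35,84,-35,-35,-35,-35,-35,-35,-35,-35,-35,-35,-35,-35,-35,-35,-35,-35,-35,-35,-35,-35,-35,-35,-35,-35,-35,-35,-35,-35,-35,-35
z: -5,12,-5,-5,-5,-5,-5,-5,-5,-5,-5,-5,-5,-5,-5,-5,-5,-5,-5,-5,-5,-5,-5,-5,-5,-5,-5,-5,-5,-5,-5,-5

steps = 5; useful = 128; efficiency = 128/160 = 4/5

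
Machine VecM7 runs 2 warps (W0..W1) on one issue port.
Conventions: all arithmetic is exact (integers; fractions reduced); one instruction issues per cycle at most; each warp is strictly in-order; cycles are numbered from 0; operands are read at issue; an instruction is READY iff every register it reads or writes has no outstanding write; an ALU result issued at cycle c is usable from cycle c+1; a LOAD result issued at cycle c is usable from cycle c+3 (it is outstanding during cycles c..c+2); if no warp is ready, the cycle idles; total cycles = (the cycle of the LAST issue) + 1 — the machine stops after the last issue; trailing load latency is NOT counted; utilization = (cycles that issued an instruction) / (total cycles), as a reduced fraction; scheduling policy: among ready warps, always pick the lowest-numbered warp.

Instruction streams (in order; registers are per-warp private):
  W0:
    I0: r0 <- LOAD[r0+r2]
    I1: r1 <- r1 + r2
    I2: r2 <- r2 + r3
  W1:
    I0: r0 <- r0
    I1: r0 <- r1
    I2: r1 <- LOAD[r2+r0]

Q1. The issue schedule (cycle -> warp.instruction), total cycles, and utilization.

cycle 0: W0.I0
cycle 1: W0.I1
cycle 2: W0.I2
cycle 3: W1.I0
cycle 4: W1.I1
cycle 5: W1.I2

Answer: 6 cycles, utilization 1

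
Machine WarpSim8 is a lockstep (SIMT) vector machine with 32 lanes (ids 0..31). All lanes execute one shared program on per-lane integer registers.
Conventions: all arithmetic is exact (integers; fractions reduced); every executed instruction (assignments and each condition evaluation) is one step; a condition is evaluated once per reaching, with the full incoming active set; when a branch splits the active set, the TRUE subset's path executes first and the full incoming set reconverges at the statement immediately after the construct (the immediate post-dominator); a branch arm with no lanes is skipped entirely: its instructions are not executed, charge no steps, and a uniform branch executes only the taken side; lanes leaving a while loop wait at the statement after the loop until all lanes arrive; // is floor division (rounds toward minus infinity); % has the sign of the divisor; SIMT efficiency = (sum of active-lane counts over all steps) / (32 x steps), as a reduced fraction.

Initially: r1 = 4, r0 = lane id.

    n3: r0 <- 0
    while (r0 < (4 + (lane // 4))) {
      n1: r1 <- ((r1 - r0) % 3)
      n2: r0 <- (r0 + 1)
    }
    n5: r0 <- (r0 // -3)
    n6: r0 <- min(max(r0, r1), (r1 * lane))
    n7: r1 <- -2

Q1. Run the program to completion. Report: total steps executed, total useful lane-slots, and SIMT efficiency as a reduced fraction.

Answer: 38 steps, 880 useful, 55/76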